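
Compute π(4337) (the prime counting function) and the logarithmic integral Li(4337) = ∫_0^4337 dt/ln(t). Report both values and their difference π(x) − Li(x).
π(4337) = 592;  Li(4337) ≈ 605.80;  π(x) − Li(x) ≈ -13.80.

Direct count of primes ≤ 4337 gives π(4337) = 592. Numerical evaluation of the logarithmic integral gives Li(4337) ≈ 605.80. The difference π(x) − Li(x) ≈ -13.80 is typically negative for small/moderate x (Li(x) overestimates), though Littlewood's theorem shows this sign changes infinitely often.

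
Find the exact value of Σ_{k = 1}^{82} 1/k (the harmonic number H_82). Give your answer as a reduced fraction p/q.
H_82 = 44139711531918267321142140457772773/8845597978580177157715301537899200

Direct summation: H_82 = 1 + 1/2 + ... + 1/82. The least common denominator is lcm(1, ..., 82) = 97301577764381948734868316916891200; over this denominator the numerator is 97301577764381948734868316916891200 + 48650788882190974367434158458445600 + 32433859254793982911622772305630400 + 24325394441095487183717079229222800 + 19460315552876389746973663383378240 + 16216929627396991455811386152815200 + 13900225394911706962124045273841600 + 12162697220547743591858539614611400 + 10811286418264660970540924101876800 + 9730157776438194873486831691689120 + 8845597978580177157715301537899200 + 8108464813698495727905693076407600 + 7484736751106303748836024378222400 + 6950112697455853481062022636920800 + 6486771850958796582324554461126080 + 6081348610273871795929269807305700 + 5723622221434232278521665700993600 + 5405643209132330485270462050938400 + 5121135671809576249203595627204800 + 4865078888219097436743415845844560 + 4633408464970568987374681757947200 + 4422798989290088578857650768949600 + 4230503381060084727602970300734400 + 4054232406849247863952846538203800 + 3892063110575277949394732676675648 + 3742368375553151874418012189111200 + 3603762139421553656846974700625600 + 3475056348727926740531011318460400 + 3355226819461446508098907479892800 + 3243385925479398291162277230563040 + 3138760573044578991447365061835200 + 3040674305136935897964634903652850 + 2948532659526725719238433845966400 + 2861811110717116139260832850496800 + 2780045078982341392424809054768320 + 2702821604566165242635231025469200 + 2629772372010322938780224781537600 + 2560567835904788124601797813602400 + 2494912250368767916278674792740800 + 2432539444109548718371707922922280 + 2373209213765413383777276022363200 + 2316704232485284493687340878973600 + 2262827389869347644996937602718400 + 2211399494645044289428825384474800 + 2162257283652932194108184820375360 + 2115251690530042363801485150367200 + 2070246335412381887975921636529600 + 2027116203424623931976423269101900 + 1985746484987386708874863610548800 + 1946031555287638974697366338337824 + 1907874073811410759507221900331200 + 1871184187776575937209006094555600 + 1835878825743055636506949375790400 + 1801881069710776828423487350312800 + 1769119595716035431543060307579840 + 1737528174363963370265505659230200 + 1707045223936525416401198542401600 + 1677613409730723254049453739946400 + 1649179284142066927709632490116800 + 1621692962739699145581138615281520 + 1595107832202982766145382244539200 + 1569380286522289495723682530917600 + 1544469488323522995791560585982400 + 1520337152568467948982317451826425 + 1496947350221260749767204875644480 + 1474266329763362859619216922983200 + 1452262354692267891565198759953600 + 1430905555358558069630416425248400 + 1410167793686694909200990100244800 + 1390022539491170696212404527384160 + 1370444757244816179364342491787200 + 1351410802283082621317615512734600 + 1332898325539478749792716670094400 + 1314886186005161469390112390768800 + 1297354370191759316464910892225216 + 1280283917952394062300898906801200 + 1263656854082882451102185933985600 + 1247456125184383958139337396370400 + 1231665541321290490314788821732800 + 1216269722054774359185853961461140 + 1201254046473851218948991566875200 + 1186604606882706691888638011181600 = 485536826851100940532563545035500503, so H_82 = 485536826851100940532563545035500503/97301577764381948734868316916891200; reducing by gcd(485536826851100940532563545035500503, 97301577764381948734868316916891200) = 11 gives 44139711531918267321142140457772773/8845597978580177157715301537899200 ≈ 4.99002. (The PNT-adjacent estimate ln(82) + γ ≈ 4.98393 matches within O(1/n).)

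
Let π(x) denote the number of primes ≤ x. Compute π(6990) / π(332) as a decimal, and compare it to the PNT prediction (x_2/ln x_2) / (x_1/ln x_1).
π(6990)/π(332) = 898/67 ≈ 13.4030;  PNT prediction ≈ 13.8070.

π(332) = 67 and π(6990) = 898, so π(6990)/π(332) ≈ 13.4030. The PNT-predicted ratio is (6990/ln(6990)) / (332/ln(332)) ≈ 13.8070. The two agree to within a few percent, as expected.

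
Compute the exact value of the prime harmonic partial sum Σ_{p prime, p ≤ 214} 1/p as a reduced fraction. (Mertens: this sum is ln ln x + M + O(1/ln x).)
Σ 1/p = 3215488142498485484492183158345029261034221047849345857469577412562094716564064084247/1645783550795210387735581011435590727981167322669649249414629852197255934130751870910

π(214) = 47, so the primes ≤ 214 are [2, 3, 5, 7, 11, 13, 17, 19, 23, 29, 31, 37, 41, 43, 47, 53, 59, 61, 67, 71, 73, 79, 83, 89, 97, 101, 103, 107, 109, 113, 127, 131, 137, 139, 149, 151, 157, 163, 167, 173, 179, 181, 191, 193, 197, 199, 211]. Summing 1/p over these primes: 3215488142498485484492183158345029261034221047849345857469577412562094716564064084247/1645783550795210387735581011435590727981167322669649249414629852197255934130751870910 ≈ 1.9538. Mertens estimate ln ln(214) + 0.2615 ≈ 1.9416.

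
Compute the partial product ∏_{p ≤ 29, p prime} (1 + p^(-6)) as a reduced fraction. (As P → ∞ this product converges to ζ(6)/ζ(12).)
∏ = 31344089837749802352541348305925546573376360/30817336289378345714068650938087086407533397

The primes p ≤ 29 are [2, 3, 5, 7, 11, 13, 17, 19, 23, 29]. For each, (1 + 1/p^6) = (p^6 + 1)/p^6. Multiplying these fractions over p ∈ [2, 3, 5, 7, 11, 13, 17, 19, 23, 29] gives 31344089837749802352541348305925546573376360/30817336289378345714068650938087086407533397. (In the limit P → ∞ this tends to ζ(6)/ζ(12).)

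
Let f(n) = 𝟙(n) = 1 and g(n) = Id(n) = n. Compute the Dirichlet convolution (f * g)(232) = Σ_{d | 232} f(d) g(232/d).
(𝟙 * Id)(232) = 450

Divisors of 232: [1, 2, 4, 8, 29, 58, 116, 232]. For each d | 232:
  d = 1: 𝟙(1) · Id(232/1) = 1 · 232 = 232
  d = 2: 𝟙(2) · Id(232/2) = 1 · 116 = 116
  d = 4: 𝟙(4) · Id(232/4) = 1 · 58 = 58
  d = 8: 𝟙(8) · Id(232/8) = 1 · 29 = 29
  d = 29: 𝟙(29) · Id(232/29) = 1 · 8 = 8
  d = 58: 𝟙(58) · Id(232/58) = 1 · 4 = 4
  d = 116: 𝟙(116) · Id(232/116) = 1 · 2 = 2
  d = 232: 𝟙(232) · Id(232/232) = 1 · 1 = 1
Summing: (𝟙 * Id)(232) = 232 + 116 + 58 + 29 + 8 + 4 + 2 + 1 = 450.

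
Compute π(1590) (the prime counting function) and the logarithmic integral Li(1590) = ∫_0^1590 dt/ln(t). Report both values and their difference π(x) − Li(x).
π(1590) = 250;  Li(1590) ≈ 260.07;  π(x) − Li(x) ≈ -10.07.

Direct count of primes ≤ 1590 gives π(1590) = 250. Numerical evaluation of the logarithmic integral gives Li(1590) ≈ 260.07. The difference π(x) − Li(x) ≈ -10.07 is typically negative for small/moderate x (Li(x) overestimates), though Littlewood's theorem shows this sign changes infinitely often.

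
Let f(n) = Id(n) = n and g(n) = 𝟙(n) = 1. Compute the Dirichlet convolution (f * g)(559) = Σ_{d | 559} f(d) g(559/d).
(Id * 𝟙)(559) = 616

Divisors of 559: [1, 13, 43, 559]. For each d | 559:
  d = 1: Id(1) · 𝟙(559/1) = 1 · 1 = 1
  d = 13: Id(13) · 𝟙(559/13) = 13 · 1 = 13
  d = 43: Id(43) · 𝟙(559/43) = 43 · 1 = 43
  d = 559: Id(559) · 𝟙(559/559) = 559 · 1 = 559
Summing: (Id * 𝟙)(559) = 1 + 13 + 43 + 559 = 616.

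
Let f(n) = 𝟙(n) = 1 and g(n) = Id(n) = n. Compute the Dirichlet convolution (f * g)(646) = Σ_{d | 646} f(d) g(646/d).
(𝟙 * Id)(646) = 1080

Divisors of 646: [1, 2, 17, 19, 34, 38, 323, 646]. For each d | 646:
  d = 1: 𝟙(1) · Id(646/1) = 1 · 646 = 646
  d = 2: 𝟙(2) · Id(646/2) = 1 · 323 = 323
  d = 17: 𝟙(17) · Id(646/17) = 1 · 38 = 38
  d = 19: 𝟙(19) · Id(646/19) = 1 · 34 = 34
  d = 34: 𝟙(34) · Id(646/34) = 1 · 19 = 19
  d = 38: 𝟙(38) · Id(646/38) = 1 · 17 = 17
  d = 323: 𝟙(323) · Id(646/323) = 1 · 2 = 2
  d = 646: 𝟙(646) · Id(646/646) = 1 · 1 = 1
Summing: (𝟙 * Id)(646) = 646 + 323 + 38 + 34 + 19 + 17 + 2 + 1 = 1080.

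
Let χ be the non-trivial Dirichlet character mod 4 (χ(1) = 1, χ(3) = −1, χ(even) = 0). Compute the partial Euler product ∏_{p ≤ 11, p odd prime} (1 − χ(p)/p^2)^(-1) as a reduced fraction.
∏ = 17787/19520

The odd primes p ≤ 11 are [3, 5, 7, 11]. For each, χ(p) = 1 if p ≡ 1 mod 4, χ(p) = −1 if p ≡ 3 mod 4. Taking (1 − χ(p)/p^2)^(-1) = p^2/(p^2 − χ(p)): (1 − (-1)/3^2)^(-1) · (1 − (1)/5^2)^(-1) · (1 − (-1)/7^2)^(-1) · (1 − (-1)/11^2)^(-1) = 17787/19520.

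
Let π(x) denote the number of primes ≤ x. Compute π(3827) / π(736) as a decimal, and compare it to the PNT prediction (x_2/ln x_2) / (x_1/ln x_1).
π(3827)/π(736) = 531/130 ≈ 4.0846;  PNT prediction ≈ 4.1606.

π(736) = 130 and π(3827) = 531, so π(3827)/π(736) ≈ 4.0846. The PNT-predicted ratio is (3827/ln(3827)) / (736/ln(736)) ≈ 4.1606. The two agree to within a few percent, as expected.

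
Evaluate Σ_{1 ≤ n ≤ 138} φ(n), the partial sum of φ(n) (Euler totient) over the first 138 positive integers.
Σ_{n ≤ 138} φ(n) = 5814

Compute φ(n) for each 1 ≤ n ≤ 138: φ(1) = 1, φ(2) = 1, φ(3) = 2, φ(4) = 2, φ(5) = 4, φ(6) = 2, φ(7) = 6, φ(8) = 4, φ(9) = 6, φ(10) = 4, φ(11) = 10, φ(12) = 4, φ(13) = 12, φ(14) = 6, φ(15) = 8, φ(16) = 8, φ(17) = 16, φ(18) = 6, φ(19) = 18, φ(20) = 8, φ(21) = 12, φ(22) = 10, φ(23) = 22, φ(24) = 8, φ(25) = 20, φ(26) = 12, φ(27) = 18, φ(28) = 12, φ(29) = 28, φ(30) = 8, φ(31) = 30, φ(32) = 16, φ(33) = 20, φ(34) = 16, φ(35) = 24, φ(36) = 12, φ(37) = 36, φ(38) = 18, φ(39) = 24, φ(40) = 16, φ(41) = 40, φ(42) = 12, φ(43) = 42, φ(44) = 20, φ(45) = 24, φ(46) = 22, φ(47) = 46, φ(48) = 16, φ(49) = 42, φ(50) = 20, φ(51) = 32, φ(52) = 24, φ(53) = 52, φ(54) = 18, φ(55) = 40, φ(56) = 24, φ(57) = 36, φ(58) = 28, φ(59) = 58, φ(60) = 16, φ(61) = 60, φ(62) = 30, φ(63) = 36, φ(64) = 32, φ(65) = 48, φ(66) = 20, φ(67) = 66, φ(68) = 32, φ(69) = 44, φ(70) = 24, φ(71) = 70, φ(72) = 24, φ(73) = 72, φ(74) = 36, φ(75) = 40, φ(76) = 36, φ(77) = 60, φ(78) = 24, φ(79) = 78, φ(80) = 32, φ(81) = 54, φ(82) = 40, φ(83) = 82, φ(84) = 24, φ(85) = 64, φ(86) = 42, φ(87) = 56, φ(88) = 40, φ(89) = 88, φ(90) = 24, φ(91) = 72, φ(92) = 44, φ(93) = 60, φ(94) = 46, φ(95) = 72, φ(96) = 32, φ(97) = 96, φ(98) = 42, φ(99) = 60, φ(100) = 40, φ(101) = 100, φ(102) = 32, φ(103) = 102, φ(104) = 48, φ(105) = 48, φ(106) = 52, φ(107) = 106, φ(108) = 36, φ(109) = 108, φ(110) = 40, φ(111) = 72, φ(112) = 48, φ(113) = 112, φ(114) = 36, φ(115) = 88, φ(116) = 56, φ(117) = 72, φ(118) = 58, φ(119) = 96, φ(120) = 32, φ(121) = 110, φ(122) = 60, φ(123) = 80, φ(124) = 60, φ(125) = 100, φ(126) = 36, φ(127) = 126, φ(128) = 64, φ(129) = 84, φ(130) = 48, φ(131) = 130, φ(132) = 40, φ(133) = 108, φ(134) = 66, φ(135) = 72, φ(136) = 64, φ(137) = 136, φ(138) = 44. Summing all 138 values: 5814. (Average order: Σ_{n ≤ x} φ(n) ~ (3/π²) x². For x = 138, (3/π²)·138² ≈ 5788.68.)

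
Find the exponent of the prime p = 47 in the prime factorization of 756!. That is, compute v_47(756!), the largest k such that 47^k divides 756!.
v_47(756!) = 16

Legendre's formula: v_p(n!) = Σ_{k ≥ 1} ⌊n / p^k⌋. For p = 47, n = 756, the terms are:
  ⌊756/47^1⌋ = ⌊756/47⌋ = 16
(the next term ⌊756/47^2⌋ = 0, terminating the sum). Summing: v_47(756!) = 16 = 16.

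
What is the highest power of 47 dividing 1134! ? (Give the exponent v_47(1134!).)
v_47(1134!) = 24

Legendre's formula: v_p(n!) = Σ_{k ≥ 1} ⌊n / p^k⌋. For p = 47, n = 1134, the terms are:
  ⌊1134/47^1⌋ = ⌊1134/47⌋ = 24
(the next term ⌊1134/47^2⌋ = 0, terminating the sum). Summing: v_47(1134!) = 24 = 24.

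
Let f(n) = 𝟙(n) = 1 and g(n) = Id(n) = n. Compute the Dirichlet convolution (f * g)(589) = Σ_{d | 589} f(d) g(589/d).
(𝟙 * Id)(589) = 640

Divisors of 589: [1, 19, 31, 589]. For each d | 589:
  d = 1: 𝟙(1) · Id(589/1) = 1 · 589 = 589
  d = 19: 𝟙(19) · Id(589/19) = 1 · 31 = 31
  d = 31: 𝟙(31) · Id(589/31) = 1 · 19 = 19
  d = 589: 𝟙(589) · Id(589/589) = 1 · 1 = 1
Summing: (𝟙 * Id)(589) = 589 + 31 + 19 + 1 = 640.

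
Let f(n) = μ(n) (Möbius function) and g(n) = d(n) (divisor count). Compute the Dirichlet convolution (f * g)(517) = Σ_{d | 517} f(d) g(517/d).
(μ * d)(517) = 1

Divisors of 517: [1, 11, 47, 517]. For each d | 517:
  d = 1: μ(1) · d(517/1) = 1 · 4 = 4
  d = 11: μ(11) · d(517/11) = -1 · 2 = -2
  d = 47: μ(47) · d(517/47) = -1 · 2 = -2
  d = 517: μ(517) · d(517/517) = 1 · 1 = 1
Summing: (μ * d)(517) = 4 + -2 + -2 + 1 = 1.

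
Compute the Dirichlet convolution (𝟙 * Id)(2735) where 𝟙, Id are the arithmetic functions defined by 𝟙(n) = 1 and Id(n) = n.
(𝟙 * Id)(2735) = 3288

Divisors of 2735: [1, 5, 547, 2735]. For each d | 2735:
  d = 1: 𝟙(1) · Id(2735/1) = 1 · 2735 = 2735
  d = 5: 𝟙(5) · Id(2735/5) = 1 · 547 = 547
  d = 547: 𝟙(547) · Id(2735/547) = 1 · 5 = 5
  d = 2735: 𝟙(2735) · Id(2735/2735) = 1 · 1 = 1
Summing: (𝟙 * Id)(2735) = 2735 + 547 + 5 + 1 = 3288.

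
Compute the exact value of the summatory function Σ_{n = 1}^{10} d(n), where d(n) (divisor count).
Σ_{n ≤ 10} d(n) = 27

Compute d(n) for each 1 ≤ n ≤ 10: d(1) = 1, d(2) = 2, d(3) = 2, d(4) = 3, d(5) = 2, d(6) = 4, d(7) = 2, d(8) = 4, d(9) = 3, d(10) = 4. Summing all 10 values: 27. (Dirichlet's divisor formula: Σ_{n ≤ x} d(n) = x ln(x) + (2γ − 1) x + O(√x). For x = 10, the asymptotic estimate is ≈ 24.57.)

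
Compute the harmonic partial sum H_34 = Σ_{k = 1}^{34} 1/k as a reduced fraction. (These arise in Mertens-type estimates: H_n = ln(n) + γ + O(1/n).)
H_34 = 54062195834749/13127595717600

Direct summation: H_34 = 1 + 1/2 + ... + 1/34. The least common denominator is lcm(1, ..., 34) = 144403552893600; over this denominator the numerator is 144403552893600 + 72201776446800 + 48134517631200 + 36100888223400 + 28880710578720 + 24067258815600 + 20629078984800 + 18050444111700 + 16044839210400 + 14440355289360 + 13127595717600 + 12033629407800 + 11107965607200 + 10314539492400 + 9626903526240 + 9025222055850 + 8494326640800 + 8022419605200 + 7600186994400 + 7220177644680 + 6876359661600 + 6563797858800 + 6278415343200 + 6016814703900 + 5776142115744 + 5553982803600 + 5348279736800 + 5157269746200 + 4979432858400 + 4813451763120 + 4658179125600 + 4512611027925 + 4375865239200 + 4247163320400 = 594684154182239, so H_34 = 594684154182239/144403552893600; reducing by gcd(594684154182239, 144403552893600) = 11 gives 54062195834749/13127595717600 ≈ 4.11821. (The PNT-adjacent estimate ln(34) + γ ≈ 4.10358 matches within O(1/n).)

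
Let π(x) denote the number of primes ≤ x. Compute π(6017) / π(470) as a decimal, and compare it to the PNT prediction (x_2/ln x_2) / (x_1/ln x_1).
π(6017)/π(470) = 785/91 ≈ 8.6264;  PNT prediction ≈ 9.0514.

π(470) = 91 and π(6017) = 785, so π(6017)/π(470) ≈ 8.6264. The PNT-predicted ratio is (6017/ln(6017)) / (470/ln(470)) ≈ 9.0514. The two agree to within a few percent, as expected.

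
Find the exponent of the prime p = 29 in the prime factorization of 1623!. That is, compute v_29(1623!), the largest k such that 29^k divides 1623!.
v_29(1623!) = 56

Legendre's formula: v_p(n!) = Σ_{k ≥ 1} ⌊n / p^k⌋. For p = 29, n = 1623, the terms are:
  ⌊1623/29^1⌋ = ⌊1623/29⌋ = 55
  ⌊1623/29^2⌋ = ⌊1623/841⌋ = 1
(the next term ⌊1623/29^3⌋ = 0, terminating the sum). Summing: v_29(1623!) = 55 + 1 = 56.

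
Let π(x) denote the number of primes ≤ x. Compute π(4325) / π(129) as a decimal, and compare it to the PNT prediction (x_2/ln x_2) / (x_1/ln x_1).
π(4325)/π(129) = 590/31 ≈ 19.0323;  PNT prediction ≈ 19.4616.

π(129) = 31 and π(4325) = 590, so π(4325)/π(129) ≈ 19.0323. The PNT-predicted ratio is (4325/ln(4325)) / (129/ln(129)) ≈ 19.4616. The two agree to within a few percent, as expected.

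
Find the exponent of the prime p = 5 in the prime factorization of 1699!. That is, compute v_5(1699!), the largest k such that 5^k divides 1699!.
v_5(1699!) = 421

Legendre's formula: v_p(n!) = Σ_{k ≥ 1} ⌊n / p^k⌋. For p = 5, n = 1699, the terms are:
  ⌊1699/5^1⌋ = ⌊1699/5⌋ = 339
  ⌊1699/5^2⌋ = ⌊1699/25⌋ = 67
  ⌊1699/5^3⌋ = ⌊1699/125⌋ = 13
  ⌊1699/5^4⌋ = ⌊1699/625⌋ = 2
(the next term ⌊1699/5^5⌋ = 0, terminating the sum). Summing: v_5(1699!) = 339 + 67 + 13 + 2 = 421.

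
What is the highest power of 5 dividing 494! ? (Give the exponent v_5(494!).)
v_5(494!) = 120

Legendre's formula: v_p(n!) = Σ_{k ≥ 1} ⌊n / p^k⌋. For p = 5, n = 494, the terms are:
  ⌊494/5^1⌋ = ⌊494/5⌋ = 98
  ⌊494/5^2⌋ = ⌊494/25⌋ = 19
  ⌊494/5^3⌋ = ⌊494/125⌋ = 3
(the next term ⌊494/5^4⌋ = 0, terminating the sum). Summing: v_5(494!) = 98 + 19 + 3 = 120.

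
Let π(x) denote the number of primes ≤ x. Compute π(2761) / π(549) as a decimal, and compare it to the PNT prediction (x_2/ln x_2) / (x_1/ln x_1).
π(2761)/π(549) = 402/101 ≈ 3.9802;  PNT prediction ≈ 4.0039.

π(549) = 101 and π(2761) = 402, so π(2761)/π(549) ≈ 3.9802. The PNT-predicted ratio is (2761/ln(2761)) / (549/ln(549)) ≈ 4.0039. The two agree to within a few percent, as expected.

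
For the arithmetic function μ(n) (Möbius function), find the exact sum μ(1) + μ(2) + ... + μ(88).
Σ_{n ≤ 88} μ(n) = -1

Compute μ(n) for each 1 ≤ n ≤ 88: μ(1) = 1, μ(2) = -1, μ(3) = -1, μ(4) = 0, μ(5) = -1, μ(6) = 1, μ(7) = -1, μ(8) = 0, μ(9) = 0, μ(10) = 1, μ(11) = -1, μ(12) = 0, μ(13) = -1, μ(14) = 1, μ(15) = 1, μ(16) = 0, μ(17) = -1, μ(18) = 0, μ(19) = -1, μ(20) = 0, μ(21) = 1, μ(22) = 1, μ(23) = -1, μ(24) = 0, μ(25) = 0, μ(26) = 1, μ(27) = 0, μ(28) = 0, μ(29) = -1, μ(30) = -1, μ(31) = -1, μ(32) = 0, μ(33) = 1, μ(34) = 1, μ(35) = 1, μ(36) = 0, μ(37) = -1, μ(38) = 1, μ(39) = 1, μ(40) = 0, μ(41) = -1, μ(42) = -1, μ(43) = -1, μ(44) = 0, μ(45) = 0, μ(46) = 1, μ(47) = -1, μ(48) = 0, μ(49) = 0, μ(50) = 0, μ(51) = 1, μ(52) = 0, μ(53) = -1, μ(54) = 0, μ(55) = 1, μ(56) = 0, μ(57) = 1, μ(58) = 1, μ(59) = -1, μ(60) = 0, μ(61) = -1, μ(62) = 1, μ(63) = 0, μ(64) = 0, μ(65) = 1, μ(66) = -1, μ(67) = -1, μ(68) = 0, μ(69) = 1, μ(70) = -1, μ(71) = -1, μ(72) = 0, μ(73) = -1, μ(74) = 1, μ(75) = 0, μ(76) = 0, μ(77) = 1, μ(78) = -1, μ(79) = -1, μ(80) = 0, μ(81) = 0, μ(82) = 1, μ(83) = -1, μ(84) = 0, μ(85) = 1, μ(86) = 1, μ(87) = 1, μ(88) = 0. Summing all 88 values: -1. (Mertens function M(x) = Σ_{n ≤ x} μ(n); on average M(x) should be small (PNT ⟺ M(x) = o(x)).)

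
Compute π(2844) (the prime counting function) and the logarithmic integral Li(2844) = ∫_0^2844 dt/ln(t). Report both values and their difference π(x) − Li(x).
π(2844) = 413;  Li(2844) ≈ 423.21;  π(x) − Li(x) ≈ -10.21.

Direct count of primes ≤ 2844 gives π(2844) = 413. Numerical evaluation of the logarithmic integral gives Li(2844) ≈ 423.21. The difference π(x) − Li(x) ≈ -10.21 is typically negative for small/moderate x (Li(x) overestimates), though Littlewood's theorem shows this sign changes infinitely often.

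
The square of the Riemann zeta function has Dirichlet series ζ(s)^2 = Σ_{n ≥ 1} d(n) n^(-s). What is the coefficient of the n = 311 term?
d(311) = 2

ζ(s)^2 = (Σ 1/m^s)(Σ 1/k^s). The coefficient of 1/n^s in the product is the number of ordered pairs (m, k) with mk = n, which equals d(n). For n = 311, divisors are [1, 311], so d(311) = 2.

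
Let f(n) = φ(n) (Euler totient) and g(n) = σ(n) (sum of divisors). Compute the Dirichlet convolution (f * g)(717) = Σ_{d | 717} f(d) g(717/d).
(φ * σ)(717) = 2868

Divisors of 717: [1, 3, 239, 717]. For each d | 717:
  d = 1: φ(1) · σ(717/1) = 1 · 960 = 960
  d = 3: φ(3) · σ(717/3) = 2 · 240 = 480
  d = 239: φ(239) · σ(717/239) = 238 · 4 = 952
  d = 717: φ(717) · σ(717/717) = 476 · 1 = 476
Summing: (φ * σ)(717) = 960 + 480 + 952 + 476 = 2868.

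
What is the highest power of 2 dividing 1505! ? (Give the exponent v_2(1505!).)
v_2(1505!) = 1499

Legendre's formula: v_p(n!) = Σ_{k ≥ 1} ⌊n / p^k⌋. For p = 2, n = 1505, the terms are:
  ⌊1505/2^1⌋ = ⌊1505/2⌋ = 752
  ⌊1505/2^2⌋ = ⌊1505/4⌋ = 376
  ⌊1505/2^3⌋ = ⌊1505/8⌋ = 188
  ⌊1505/2^4⌋ = ⌊1505/16⌋ = 94
  ⌊1505/2^5⌋ = ⌊1505/32⌋ = 47
  ⌊1505/2^6⌋ = ⌊1505/64⌋ = 23
  ⌊1505/2^7⌋ = ⌊1505/128⌋ = 11
  ⌊1505/2^8⌋ = ⌊1505/256⌋ = 5
  ⌊1505/2^9⌋ = ⌊1505/512⌋ = 2
  ⌊1505/2^10⌋ = ⌊1505/1024⌋ = 1
(the next term ⌊1505/2^11⌋ = 0, terminating the sum). Summing: v_2(1505!) = 752 + 376 + 188 + 94 + 47 + 23 + 11 + 5 + 2 + 1 = 1499.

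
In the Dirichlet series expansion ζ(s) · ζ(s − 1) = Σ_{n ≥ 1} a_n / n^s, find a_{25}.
σ(25) = 31

In the product (Σ m^0/m^s)(Σ k / k^s) = Σ (Σ_{d | n} d) / n^s, the coefficient of 1/n^s is σ(n) = Σ_{d | n} d. For n = 25, divisors are [1, 5, 25]; summing: σ(25) = 31.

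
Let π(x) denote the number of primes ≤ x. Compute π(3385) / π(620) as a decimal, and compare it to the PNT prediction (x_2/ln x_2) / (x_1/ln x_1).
π(3385)/π(620) = 476/114 ≈ 4.1754;  PNT prediction ≈ 4.3194.

π(620) = 114 and π(3385) = 476, so π(3385)/π(620) ≈ 4.1754. The PNT-predicted ratio is (3385/ln(3385)) / (620/ln(620)) ≈ 4.3194. The two agree to within a few percent, as expected.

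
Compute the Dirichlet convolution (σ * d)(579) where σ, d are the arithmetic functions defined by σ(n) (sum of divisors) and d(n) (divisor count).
(σ * d)(579) = 1176

Divisors of 579: [1, 3, 193, 579]. For each d | 579:
  d = 1: σ(1) · d(579/1) = 1 · 4 = 4
  d = 3: σ(3) · d(579/3) = 4 · 2 = 8
  d = 193: σ(193) · d(579/193) = 194 · 2 = 388
  d = 579: σ(579) · d(579/579) = 776 · 1 = 776
Summing: (σ * d)(579) = 4 + 8 + 388 + 776 = 1176.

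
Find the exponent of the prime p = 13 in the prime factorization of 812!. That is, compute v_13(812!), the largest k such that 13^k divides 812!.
v_13(812!) = 66

Legendre's formula: v_p(n!) = Σ_{k ≥ 1} ⌊n / p^k⌋. For p = 13, n = 812, the terms are:
  ⌊812/13^1⌋ = ⌊812/13⌋ = 62
  ⌊812/13^2⌋ = ⌊812/169⌋ = 4
(the next term ⌊812/13^3⌋ = 0, terminating the sum). Summing: v_13(812!) = 62 + 4 = 66.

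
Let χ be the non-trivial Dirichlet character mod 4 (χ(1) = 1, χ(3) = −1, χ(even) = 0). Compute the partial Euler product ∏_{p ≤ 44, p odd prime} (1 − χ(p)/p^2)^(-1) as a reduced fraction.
∏ = 11477831542914938630143/12524769798782976000000

The odd primes p ≤ 44 are [3, 5, 7, 11, 13, 17, 19, 23, 29, 31, 37, 41, 43]. For each, χ(p) = 1 if p ≡ 1 mod 4, χ(p) = −1 if p ≡ 3 mod 4. Taking (1 − χ(p)/p^2)^(-1) = p^2/(p^2 − χ(p)): (1 − (-1)/3^2)^(-1) · (1 − (1)/5^2)^(-1) · (1 − (-1)/7^2)^(-1) · (1 − (-1)/11^2)^(-1) · (1 − (1)/13^2)^(-1) · (1 − (1)/17^2)^(-1) · (1 − (-1)/19^2)^(-1) · (1 − (-1)/23^2)^(-1) · (1 − (1)/29^2)^(-1) · (1 − (-1)/31^2)^(-1) · (1 − (1)/37^2)^(-1) · (1 − (1)/41^2)^(-1) · (1 − (-1)/43^2)^(-1) = 11477831542914938630143/12524769798782976000000.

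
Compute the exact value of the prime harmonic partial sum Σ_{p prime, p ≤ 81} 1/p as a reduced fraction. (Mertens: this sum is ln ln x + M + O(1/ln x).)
Σ 1/p = 5692733621468679832887230172131/3217644767340672907899084554130

π(81) = 22, so the primes ≤ 81 are [2, 3, 5, 7, 11, 13, 17, 19, 23, 29, 31, 37, 41, 43, 47, 53, 59, 61, 67, 71, 73, 79]. Summing 1/p over these primes: 5692733621468679832887230172131/3217644767340672907899084554130 ≈ 1.7692. Mertens estimate ln ln(81) + 0.2615 ≈ 1.7418.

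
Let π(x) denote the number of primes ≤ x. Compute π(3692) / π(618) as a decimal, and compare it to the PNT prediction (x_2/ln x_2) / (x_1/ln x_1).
π(3692)/π(618) = 515/113 ≈ 4.5575;  PNT prediction ≈ 4.6741.

π(618) = 113 and π(3692) = 515, so π(3692)/π(618) ≈ 4.5575. The PNT-predicted ratio is (3692/ln(3692)) / (618/ln(618)) ≈ 4.6741. The two agree to within a few percent, as expected.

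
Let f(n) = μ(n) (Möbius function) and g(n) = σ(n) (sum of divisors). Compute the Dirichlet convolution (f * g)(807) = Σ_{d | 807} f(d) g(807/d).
(μ * σ)(807) = 807

Divisors of 807: [1, 3, 269, 807]. For each d | 807:
  d = 1: μ(1) · σ(807/1) = 1 · 1080 = 1080
  d = 3: μ(3) · σ(807/3) = -1 · 270 = -270
  d = 269: μ(269) · σ(807/269) = -1 · 4 = -4
  d = 807: μ(807) · σ(807/807) = 1 · 1 = 1
Summing: (μ * σ)(807) = 1080 + -270 + -4 + 1 = 807.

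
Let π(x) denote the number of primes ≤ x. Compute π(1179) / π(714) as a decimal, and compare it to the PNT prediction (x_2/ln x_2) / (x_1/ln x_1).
π(1179)/π(714) = 193/127 ≈ 1.5197;  PNT prediction ≈ 1.5342.

π(714) = 127 and π(1179) = 193, so π(1179)/π(714) ≈ 1.5197. The PNT-predicted ratio is (1179/ln(1179)) / (714/ln(714)) ≈ 1.5342. The two agree to within a few percent, as expected.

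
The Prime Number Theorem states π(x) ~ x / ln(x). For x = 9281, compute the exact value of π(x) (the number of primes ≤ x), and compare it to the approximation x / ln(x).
π(9281) = 1149;  x/ln(x) ≈ 1015.90;  relative error ≈ 11.58%.

Directly count primes up to 9281: π(9281) = 1149. The PNT approximation gives 9281/ln(9281) ≈ 9281/9.13572 ≈ 1015.90. Relative error (π(x) − x/ln(x)) / π(x) ≈ 11.58%; the approximation is known to undercount slightly (Li(x) is a better estimate).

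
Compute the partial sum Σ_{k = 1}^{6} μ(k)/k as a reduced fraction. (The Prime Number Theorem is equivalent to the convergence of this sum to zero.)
Σ μ(k)/k = 2/15

Values of μ(k) for 1 ≤ k ≤ 6: μ(1) = 1, μ(2) = -1, μ(3) = -1, μ(5) = -1, μ(6) = 1, with μ = 0 on non-squarefree integers. Summing μ(k)/k for k where μ(k) ≠ 0 gives 2/15 ≈ 0.1333. (PNT ⟺ this sum → 0 as n → ∞.)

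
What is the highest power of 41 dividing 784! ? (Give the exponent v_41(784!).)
v_41(784!) = 19

Legendre's formula: v_p(n!) = Σ_{k ≥ 1} ⌊n / p^k⌋. For p = 41, n = 784, the terms are:
  ⌊784/41^1⌋ = ⌊784/41⌋ = 19
(the next term ⌊784/41^2⌋ = 0, terminating the sum). Summing: v_41(784!) = 19 = 19.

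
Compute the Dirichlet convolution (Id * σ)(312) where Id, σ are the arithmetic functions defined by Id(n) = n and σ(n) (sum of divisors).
(Id * σ)(312) = 9261

Divisors of 312: [1, 2, 3, 4, 6, 8, 12, 13, 24, 26, 39, 52, 78, 104, 156, 312]. For each d | 312:
  d = 1: Id(1) · σ(312/1) = 1 · 840 = 840
  d = 2: Id(2) · σ(312/2) = 2 · 392 = 784
  d = 3: Id(3) · σ(312/3) = 3 · 210 = 630
  d = 4: Id(4) · σ(312/4) = 4 · 168 = 672
  d = 6: Id(6) · σ(312/6) = 6 · 98 = 588
  d = 8: Id(8) · σ(312/8) = 8 · 56 = 448
  d = 12: Id(12) · σ(312/12) = 12 · 42 = 504
  d = 13: Id(13) · σ(312/13) = 13 · 60 = 780
  d = 24: Id(24) · σ(312/24) = 24 · 14 = 336
  d = 26: Id(26) · σ(312/26) = 26 · 28 = 728
  d = 39: Id(39) · σ(312/39) = 39 · 15 = 585
  d = 52: Id(52) · σ(312/52) = 52 · 12 = 624
  d = 78: Id(78) · σ(312/78) = 78 · 7 = 546
  d = 104: Id(104) · σ(312/104) = 104 · 4 = 416
  d = 156: Id(156) · σ(312/156) = 156 · 3 = 468
  d = 312: Id(312) · σ(312/312) = 312 · 1 = 312
Summing: (Id * σ)(312) = 840 + 784 + 630 + 672 + 588 + 448 + 504 + 780 + 336 + 728 + 585 + 624 + 546 + 416 + 468 + 312 = 9261.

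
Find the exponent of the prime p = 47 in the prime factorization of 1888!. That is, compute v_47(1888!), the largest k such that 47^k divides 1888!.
v_47(1888!) = 40

Legendre's formula: v_p(n!) = Σ_{k ≥ 1} ⌊n / p^k⌋. For p = 47, n = 1888, the terms are:
  ⌊1888/47^1⌋ = ⌊1888/47⌋ = 40
(the next term ⌊1888/47^2⌋ = 0, terminating the sum). Summing: v_47(1888!) = 40 = 40.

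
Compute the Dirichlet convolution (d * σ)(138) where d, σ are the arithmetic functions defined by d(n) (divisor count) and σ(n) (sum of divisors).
(d * σ)(138) = 780

Divisors of 138: [1, 2, 3, 6, 23, 46, 69, 138]. For each d | 138:
  d = 1: d(1) · σ(138/1) = 1 · 288 = 288
  d = 2: d(2) · σ(138/2) = 2 · 96 = 192
  d = 3: d(3) · σ(138/3) = 2 · 72 = 144
  d = 6: d(6) · σ(138/6) = 4 · 24 = 96
  d = 23: d(23) · σ(138/23) = 2 · 12 = 24
  d = 46: d(46) · σ(138/46) = 4 · 4 = 16
  d = 69: d(69) · σ(138/69) = 4 · 3 = 12
  d = 138: d(138) · σ(138/138) = 8 · 1 = 8
Summing: (d * σ)(138) = 288 + 192 + 144 + 96 + 24 + 16 + 12 + 8 = 780.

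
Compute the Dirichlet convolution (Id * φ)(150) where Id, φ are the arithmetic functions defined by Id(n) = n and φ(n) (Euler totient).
(Id * φ)(150) = 975

Divisors of 150: [1, 2, 3, 5, 6, 10, 15, 25, 30, 50, 75, 150]. For each d | 150:
  d = 1: Id(1) · φ(150/1) = 1 · 40 = 40
  d = 2: Id(2) · φ(150/2) = 2 · 40 = 80
  d = 3: Id(3) · φ(150/3) = 3 · 20 = 60
  d = 5: Id(5) · φ(150/5) = 5 · 8 = 40
  d = 6: Id(6) · φ(150/6) = 6 · 20 = 120
  d = 10: Id(10) · φ(150/10) = 10 · 8 = 80
  d = 15: Id(15) · φ(150/15) = 15 · 4 = 60
  d = 25: Id(25) · φ(150/25) = 25 · 2 = 50
  d = 30: Id(30) · φ(150/30) = 30 · 4 = 120
  d = 50: Id(50) · φ(150/50) = 50 · 2 = 100
  d = 75: Id(75) · φ(150/75) = 75 · 1 = 75
  d = 150: Id(150) · φ(150/150) = 150 · 1 = 150
Summing: (Id * φ)(150) = 40 + 80 + 60 + 40 + 120 + 80 + 60 + 50 + 120 + 100 + 75 + 150 = 975.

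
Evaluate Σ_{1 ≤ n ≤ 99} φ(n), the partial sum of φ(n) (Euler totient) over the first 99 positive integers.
Σ_{n ≤ 99} φ(n) = 3004

Compute φ(n) for each 1 ≤ n ≤ 99: φ(1) = 1, φ(2) = 1, φ(3) = 2, φ(4) = 2, φ(5) = 4, φ(6) = 2, φ(7) = 6, φ(8) = 4, φ(9) = 6, φ(10) = 4, φ(11) = 10, φ(12) = 4, φ(13) = 12, φ(14) = 6, φ(15) = 8, φ(16) = 8, φ(17) = 16, φ(18) = 6, φ(19) = 18, φ(20) = 8, φ(21) = 12, φ(22) = 10, φ(23) = 22, φ(24) = 8, φ(25) = 20, φ(26) = 12, φ(27) = 18, φ(28) = 12, φ(29) = 28, φ(30) = 8, φ(31) = 30, φ(32) = 16, φ(33) = 20, φ(34) = 16, φ(35) = 24, φ(36) = 12, φ(37) = 36, φ(38) = 18, φ(39) = 24, φ(40) = 16, φ(41) = 40, φ(42) = 12, φ(43) = 42, φ(44) = 20, φ(45) = 24, φ(46) = 22, φ(47) = 46, φ(48) = 16, φ(49) = 42, φ(50) = 20, φ(51) = 32, φ(52) = 24, φ(53) = 52, φ(54) = 18, φ(55) = 40, φ(56) = 24, φ(57) = 36, φ(58) = 28, φ(59) = 58, φ(60) = 16, φ(61) = 60, φ(62) = 30, φ(63) = 36, φ(64) = 32, φ(65) = 48, φ(66) = 20, φ(67) = 66, φ(68) = 32, φ(69) = 44, φ(70) = 24, φ(71) = 70, φ(72) = 24, φ(73) = 72, φ(74) = 36, φ(75) = 40, φ(76) = 36, φ(77) = 60, φ(78) = 24, φ(79) = 78, φ(80) = 32, φ(81) = 54, φ(82) = 40, φ(83) = 82, φ(84) = 24, φ(85) = 64, φ(86) = 42, φ(87) = 56, φ(88) = 40, φ(89) = 88, φ(90) = 24, φ(91) = 72, φ(92) = 44, φ(93) = 60, φ(94) = 46, φ(95) = 72, φ(96) = 32, φ(97) = 96, φ(98) = 42, φ(99) = 60. Summing all 99 values: 3004. (Average order: Σ_{n ≤ x} φ(n) ~ (3/π²) x². For x = 99, (3/π²)·99² ≈ 2979.15.)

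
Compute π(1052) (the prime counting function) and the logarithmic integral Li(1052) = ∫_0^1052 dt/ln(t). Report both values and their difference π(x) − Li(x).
π(1052) = 177;  Li(1052) ≈ 185.11;  π(x) − Li(x) ≈ -8.11.

Direct count of primes ≤ 1052 gives π(1052) = 177. Numerical evaluation of the logarithmic integral gives Li(1052) ≈ 185.11. The difference π(x) − Li(x) ≈ -8.11 is typically negative for small/moderate x (Li(x) overestimates), though Littlewood's theorem shows this sign changes infinitely often.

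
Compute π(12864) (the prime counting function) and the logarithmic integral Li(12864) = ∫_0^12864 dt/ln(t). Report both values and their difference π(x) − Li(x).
π(12864) = 1532;  Li(12864) ≈ 1552.74;  π(x) − Li(x) ≈ -20.74.

Direct count of primes ≤ 12864 gives π(12864) = 1532. Numerical evaluation of the logarithmic integral gives Li(12864) ≈ 1552.74. The difference π(x) − Li(x) ≈ -20.74 is typically negative for small/moderate x (Li(x) overestimates), though Littlewood's theorem shows this sign changes infinitely often.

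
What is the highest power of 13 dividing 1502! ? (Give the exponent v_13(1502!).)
v_13(1502!) = 123

Legendre's formula: v_p(n!) = Σ_{k ≥ 1} ⌊n / p^k⌋. For p = 13, n = 1502, the terms are:
  ⌊1502/13^1⌋ = ⌊1502/13⌋ = 115
  ⌊1502/13^2⌋ = ⌊1502/169⌋ = 8
(the next term ⌊1502/13^3⌋ = 0, terminating the sum). Summing: v_13(1502!) = 115 + 8 = 123.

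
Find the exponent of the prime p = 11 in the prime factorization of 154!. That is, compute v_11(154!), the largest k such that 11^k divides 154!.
v_11(154!) = 15

Legendre's formula: v_p(n!) = Σ_{k ≥ 1} ⌊n / p^k⌋. For p = 11, n = 154, the terms are:
  ⌊154/11^1⌋ = ⌊154/11⌋ = 14
  ⌊154/11^2⌋ = ⌊154/121⌋ = 1
(the next term ⌊154/11^3⌋ = 0, terminating the sum). Summing: v_11(154!) = 14 + 1 = 15.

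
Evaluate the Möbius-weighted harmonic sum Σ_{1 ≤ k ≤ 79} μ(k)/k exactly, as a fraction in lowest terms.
Σ μ(k)/k = -5419230422019661121772083237/214509651156044860526605636942

Values of μ(k) for 1 ≤ k ≤ 79: μ(1) = 1, μ(2) = -1, μ(3) = -1, μ(5) = -1, μ(6) = 1, μ(7) = -1, μ(10) = 1, μ(11) = -1, μ(13) = -1, μ(14) = 1, μ(15) = 1, μ(17) = -1, μ(19) = -1, μ(21) = 1, μ(22) = 1, μ(23) = -1, μ(26) = 1, μ(29) = -1, μ(30) = -1, μ(31) = -1, μ(33) = 1, μ(34) = 1, μ(35) = 1, μ(37) = -1, μ(38) = 1, μ(39) = 1, μ(41) = -1, μ(42) = -1, μ(43) = -1, μ(46) = 1, μ(47) = -1, μ(51) = 1, μ(53) = -1, μ(55) = 1, μ(57) = 1, μ(58) = 1, μ(59) = -1, μ(61) = -1, μ(62) = 1, μ(65) = 1, μ(66) = -1, μ(67) = -1, μ(69) = 1, μ(70) = -1, μ(71) = -1, μ(73) = -1, μ(74) = 1, μ(77) = 1, μ(78) = -1, μ(79) = -1, with μ = 0 on non-squarefree integers. Summing μ(k)/k for k where μ(k) ≠ 0 gives -5419230422019661121772083237/214509651156044860526605636942 ≈ -0.0253. (PNT ⟺ this sum → 0 as n → ∞.)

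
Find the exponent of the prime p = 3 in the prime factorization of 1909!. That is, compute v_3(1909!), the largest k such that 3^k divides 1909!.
v_3(1909!) = 950

Legendre's formula: v_p(n!) = Σ_{k ≥ 1} ⌊n / p^k⌋. For p = 3, n = 1909, the terms are:
  ⌊1909/3^1⌋ = ⌊1909/3⌋ = 636
  ⌊1909/3^2⌋ = ⌊1909/9⌋ = 212
  ⌊1909/3^3⌋ = ⌊1909/27⌋ = 70
  ⌊1909/3^4⌋ = ⌊1909/81⌋ = 23
  ⌊1909/3^5⌋ = ⌊1909/243⌋ = 7
  ⌊1909/3^6⌋ = ⌊1909/729⌋ = 2
(the next term ⌊1909/3^7⌋ = 0, terminating the sum). Summing: v_3(1909!) = 636 + 212 + 70 + 23 + 7 + 2 = 950.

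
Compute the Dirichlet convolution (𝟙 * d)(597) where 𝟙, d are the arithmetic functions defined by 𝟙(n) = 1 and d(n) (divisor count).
(𝟙 * d)(597) = 9

Divisors of 597: [1, 3, 199, 597]. For each d | 597:
  d = 1: 𝟙(1) · d(597/1) = 1 · 4 = 4
  d = 3: 𝟙(3) · d(597/3) = 1 · 2 = 2
  d = 199: 𝟙(199) · d(597/199) = 1 · 2 = 2
  d = 597: 𝟙(597) · d(597/597) = 1 · 1 = 1
Summing: (𝟙 * d)(597) = 4 + 2 + 2 + 1 = 9.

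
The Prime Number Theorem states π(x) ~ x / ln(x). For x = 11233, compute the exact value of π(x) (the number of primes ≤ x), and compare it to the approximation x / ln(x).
π(11233) = 1357;  x/ln(x) ≈ 1204.40;  relative error ≈ 11.25%.

Directly count primes up to 11233: π(11233) = 1357. The PNT approximation gives 11233/ln(11233) ≈ 11233/9.32661 ≈ 1204.40. Relative error (π(x) − x/ln(x)) / π(x) ≈ 11.25%; the approximation is known to undercount slightly (Li(x) is a better estimate).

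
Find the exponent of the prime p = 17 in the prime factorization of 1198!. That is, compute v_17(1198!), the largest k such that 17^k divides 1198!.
v_17(1198!) = 74

Legendre's formula: v_p(n!) = Σ_{k ≥ 1} ⌊n / p^k⌋. For p = 17, n = 1198, the terms are:
  ⌊1198/17^1⌋ = ⌊1198/17⌋ = 70
  ⌊1198/17^2⌋ = ⌊1198/289⌋ = 4
(the next term ⌊1198/17^3⌋ = 0, terminating the sum). Summing: v_17(1198!) = 70 + 4 = 74.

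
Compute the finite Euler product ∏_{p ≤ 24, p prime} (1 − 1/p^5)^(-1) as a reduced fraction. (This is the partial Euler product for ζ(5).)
∏ = 582482264223124461788463317320875/561738592476112179351889397970176

The primes p ≤ 24 are [2, 3, 5, 7, 11, 13, 17, 19, 23]. For each prime, (1 − 1/p^5)^(-1) = p^5 / (p^5 − 1). The product is (1 − 1/2^5)^(-1), (1 − 1/3^5)^(-1), (1 − 1/5^5)^(-1), (1 − 1/7^5)^(-1), (1 − 1/11^5)^(-1), (1 − 1/13^5)^(-1), (1 − 1/17^5)^(-1), (1 − 1/19^5)^(-1), (1 − 1/23^5)^(-1) = ∏ p^5 / (p^5 − 1) = 582482264223124461788463317320875/561738592476112179351889397970176.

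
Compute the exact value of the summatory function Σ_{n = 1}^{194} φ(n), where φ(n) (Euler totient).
Σ_{n ≤ 194} φ(n) = 11518

Compute φ(n) for each 1 ≤ n ≤ 194: φ(1) = 1, φ(2) = 1, φ(3) = 2, φ(4) = 2, φ(5) = 4, φ(6) = 2, φ(7) = 6, φ(8) = 4, φ(9) = 6, φ(10) = 4, φ(11) = 10, φ(12) = 4, φ(13) = 12, φ(14) = 6, φ(15) = 8, φ(16) = 8, φ(17) = 16, φ(18) = 6, φ(19) = 18, φ(20) = 8, φ(21) = 12, φ(22) = 10, φ(23) = 22, φ(24) = 8, φ(25) = 20, φ(26) = 12, φ(27) = 18, φ(28) = 12, φ(29) = 28, φ(30) = 8, φ(31) = 30, φ(32) = 16, φ(33) = 20, φ(34) = 16, φ(35) = 24, φ(36) = 12, φ(37) = 36, φ(38) = 18, φ(39) = 24, φ(40) = 16, φ(41) = 40, φ(42) = 12, φ(43) = 42, φ(44) = 20, φ(45) = 24, φ(46) = 22, φ(47) = 46, φ(48) = 16, φ(49) = 42, φ(50) = 20, φ(51) = 32, φ(52) = 24, φ(53) = 52, φ(54) = 18, φ(55) = 40, φ(56) = 24, φ(57) = 36, φ(58) = 28, φ(59) = 58, φ(60) = 16, φ(61) = 60, φ(62) = 30, φ(63) = 36, φ(64) = 32, φ(65) = 48, φ(66) = 20, φ(67) = 66, φ(68) = 32, φ(69) = 44, φ(70) = 24, φ(71) = 70, φ(72) = 24, φ(73) = 72, φ(74) = 36, φ(75) = 40, φ(76) = 36, φ(77) = 60, φ(78) = 24, φ(79) = 78, φ(80) = 32, φ(81) = 54, φ(82) = 40, φ(83) = 82, φ(84) = 24, φ(85) = 64, φ(86) = 42, φ(87) = 56, φ(88) = 40, φ(89) = 88, φ(90) = 24, φ(91) = 72, φ(92) = 44, φ(93) = 60, φ(94) = 46, φ(95) = 72, φ(96) = 32, φ(97) = 96, φ(98) = 42, φ(99) = 60, φ(100) = 40, φ(101) = 100, φ(102) = 32, φ(103) = 102, φ(104) = 48, φ(105) = 48, φ(106) = 52, φ(107) = 106, φ(108) = 36, φ(109) = 108, φ(110) = 40, φ(111) = 72, φ(112) = 48, φ(113) = 112, φ(114) = 36, φ(115) = 88, φ(116) = 56, φ(117) = 72, φ(118) = 58, φ(119) = 96, φ(120) = 32, φ(121) = 110, φ(122) = 60, φ(123) = 80, φ(124) = 60, φ(125) = 100, φ(126) = 36, φ(127) = 126, φ(128) = 64, φ(129) = 84, φ(130) = 48, φ(131) = 130, φ(132) = 40, φ(133) = 108, φ(134) = 66, φ(135) = 72, φ(136) = 64, φ(137) = 136, φ(138) = 44, φ(139) = 138, φ(140) = 48, φ(141) = 92, φ(142) = 70, φ(143) = 120, φ(144) = 48, φ(145) = 112, φ(146) = 72, φ(147) = 84, φ(148) = 72, φ(149) = 148, φ(150) = 40, φ(151) = 150, φ(152) = 72, φ(153) = 96, φ(154) = 60, φ(155) = 120, φ(156) = 48, φ(157) = 156, φ(158) = 78, φ(159) = 104, φ(160) = 64, φ(161) = 132, φ(162) = 54, φ(163) = 162, φ(164) = 80, φ(165) = 80, φ(166) = 82, φ(167) = 166, φ(168) = 48, φ(169) = 156, φ(170) = 64, φ(171) = 108, φ(172) = 84, φ(173) = 172, φ(174) = 56, φ(175) = 120, φ(176) = 80, φ(177) = 116, φ(178) = 88, φ(179) = 178, φ(180) = 48, φ(181) = 180, φ(182) = 72, φ(183) = 120, φ(184) = 88, φ(185) = 144, φ(186) = 60, φ(187) = 160, φ(188) = 92, φ(189) = 108, φ(190) = 72, φ(191) = 190, φ(192) = 64, φ(193) = 192, φ(194) = 96. Summing all 194 values: 11518. (Average order: Σ_{n ≤ x} φ(n) ~ (3/π²) x². For x = 194, (3/π²)·194² ≈ 11439.97.)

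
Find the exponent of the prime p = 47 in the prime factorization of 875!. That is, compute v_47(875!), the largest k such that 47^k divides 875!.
v_47(875!) = 18

Legendre's formula: v_p(n!) = Σ_{k ≥ 1} ⌊n / p^k⌋. For p = 47, n = 875, the terms are:
  ⌊875/47^1⌋ = ⌊875/47⌋ = 18
(the next term ⌊875/47^2⌋ = 0, terminating the sum). Summing: v_47(875!) = 18 = 18.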